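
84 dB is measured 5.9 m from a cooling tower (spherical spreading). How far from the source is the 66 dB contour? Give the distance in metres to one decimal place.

The 18.0 dB drop corresponds to a distance ratio of 10^(18.0/20) for a point source.
r₂ = 5.9·10^((84−66)/20) = 5.9·10^(18.0/20) = 46.87 m.

46.9 m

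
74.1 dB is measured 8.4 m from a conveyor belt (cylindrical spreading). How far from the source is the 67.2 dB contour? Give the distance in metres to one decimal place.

For a line source L₁ − L₂ = 10·log₁₀(r₂/r₁), so r₂ = r₁·10^((L₁−L₂)/10).
r₂ = 8.4·10^((74.1−67.2)/10) = 8.4·10^(6.9/10) = 41.14 m.

41.1 m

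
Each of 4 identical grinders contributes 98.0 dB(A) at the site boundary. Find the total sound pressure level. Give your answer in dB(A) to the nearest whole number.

N identical incoherent sources raise the level by 10·log₁₀ N.
L_total = 98.0 + 10·log₁₀(4) = 98.0 + 6.021 = 104.02 dB(A).

104 dB(A)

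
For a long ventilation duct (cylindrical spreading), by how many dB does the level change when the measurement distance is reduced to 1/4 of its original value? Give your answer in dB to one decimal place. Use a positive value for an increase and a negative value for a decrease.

A line source loses 3 dB per doubling of distance; generally ΔL = −10·log₁₀(r₂/r₁).
ΔL = −10·log₁₀(0.25) = +6.02 dB.

+6.0 dB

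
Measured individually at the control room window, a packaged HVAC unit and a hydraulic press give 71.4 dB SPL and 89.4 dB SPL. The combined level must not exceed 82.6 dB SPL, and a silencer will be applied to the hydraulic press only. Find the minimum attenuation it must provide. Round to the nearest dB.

7 dB

The untreated sources together contribute 10^(71.4/10) = 1.380e+07, i.e. 71.40 dB SPL.
To meet 82.6 dB SPL overall, the treated hydraulic press may contribute at most 10^(82.6/10) − 1.380e+07 = 1.682e+08, i.e. 82.26 dB SPL.
So the hydraulic press must be reduced from 89.4 to 82.26 dB SPL: IL = 7.14 dB.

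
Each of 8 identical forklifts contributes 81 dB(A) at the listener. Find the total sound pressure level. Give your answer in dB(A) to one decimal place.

90.0 dB(A)

With 8 equal, uncorrelated contributions the intensity is 8× that of one unit, giving a rise of 10·log₁₀ 8.
L_total = 81 + 10·log₁₀(8) = 81 + 9.031 = 90.03 dB(A).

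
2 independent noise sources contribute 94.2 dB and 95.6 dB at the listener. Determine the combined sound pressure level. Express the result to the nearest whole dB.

For uncorrelated sources the intensities add, so convert each level to linear form, sum, and take 10·log₁₀ of the total.
Σ 10^(L/10) = 10^(94.2/10) + 10^(95.6/10) = 6.261e+09.
L_total = 10·log₁₀(6.261e+09) = 97.97 dB.

98 dB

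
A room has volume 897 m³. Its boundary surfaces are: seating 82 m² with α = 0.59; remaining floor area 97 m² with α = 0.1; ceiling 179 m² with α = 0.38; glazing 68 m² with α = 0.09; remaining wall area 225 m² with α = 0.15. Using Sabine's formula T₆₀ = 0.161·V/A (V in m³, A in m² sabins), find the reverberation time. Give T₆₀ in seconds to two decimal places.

0.87 s

A = Σ Sᵢαᵢ = 82·0.59 + 97·0.1 + 179·0.38 + 68·0.09 + 225·0.15 = 165.97 m².
T₆₀ = 0.161·V/A = 0.161·897/165.97 = 0.870 s.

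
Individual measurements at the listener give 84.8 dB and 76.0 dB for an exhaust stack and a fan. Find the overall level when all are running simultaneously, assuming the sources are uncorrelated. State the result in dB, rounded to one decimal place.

85.3 dB

Incoherent sources combine by intensity addition: L_total = 10·log₁₀(Σ 10^(L_i/10)).
Σ 10^(L/10) = 10^(84.8/10) + 10^(76.0/10) = 3.418e+08.
L_total = 10·log₁₀(3.418e+08) = 85.34 dB.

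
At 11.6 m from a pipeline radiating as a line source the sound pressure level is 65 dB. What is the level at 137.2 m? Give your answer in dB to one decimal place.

54.3 dB

Line-source attenuation: ΔL = 10·log₁₀(r₂/r₁) = 10·log₁₀(137.2/11.6) = 10.729 dB.
L₂ = 65 − 10·log₁₀(137.2/11.6) = 65 − 10.729 = 54.27 dB.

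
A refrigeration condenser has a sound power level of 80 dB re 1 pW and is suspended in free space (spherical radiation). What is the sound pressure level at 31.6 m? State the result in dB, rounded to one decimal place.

L_p = L_w − 10·log₁₀(4π·r²) with r = 31.6 m.
4π·r² = 1.255e+04 m², 10·log₁₀ of that is 40.986 dB.
L_p = 80 − 40.986 = 39.01 dB.

39.0 dB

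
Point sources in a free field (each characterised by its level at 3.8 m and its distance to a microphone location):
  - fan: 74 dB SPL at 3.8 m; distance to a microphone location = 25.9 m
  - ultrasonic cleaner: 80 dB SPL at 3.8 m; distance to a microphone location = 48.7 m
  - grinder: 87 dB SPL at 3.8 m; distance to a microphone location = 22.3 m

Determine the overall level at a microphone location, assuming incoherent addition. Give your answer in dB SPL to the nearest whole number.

72 dB SPL

Apply inverse-square spreading to bring every level to the receiver, then sum 10^(L/10).
fan: 74 − 20·log₁₀(25.9/3.8) = 74 − 16.67 = 57.33 dB SPL.
ultrasonic cleaner: 80 − 20·log₁₀(48.7/3.8) = 80 − 22.15 = 57.85 dB SPL.
grinder: 87 − 20·log₁₀(22.3/3.8) = 87 − 15.37 = 71.63 dB SPL.
Σ 10^(L/10) = 1.570e+07 → L_total = 10·log₁₀(1.570e+07) = 71.96 dB SPL.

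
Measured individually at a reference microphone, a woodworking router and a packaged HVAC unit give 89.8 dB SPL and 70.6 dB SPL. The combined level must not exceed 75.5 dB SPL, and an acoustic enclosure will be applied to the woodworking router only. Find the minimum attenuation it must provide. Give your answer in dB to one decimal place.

The untreated sources together contribute 10^(70.6/10) = 1.148e+07, i.e. 70.60 dB SPL.
To meet 75.5 dB SPL overall, the treated woodworking router may contribute at most 10^(75.5/10) − 1.148e+07 = 2.400e+07, i.e. 73.80 dB SPL.
Required insertion loss = 89.8 − 73.80 = 16.00 dB.

16.0 dB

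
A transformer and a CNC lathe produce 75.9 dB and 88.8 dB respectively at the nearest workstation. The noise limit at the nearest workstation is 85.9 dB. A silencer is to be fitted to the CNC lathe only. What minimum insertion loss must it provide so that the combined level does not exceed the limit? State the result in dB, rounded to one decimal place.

3.4 dB

The untreated sources together contribute 10^(75.9/10) = 3.890e+07, i.e. 75.90 dB.
To meet 85.9 dB overall, the treated CNC lathe may contribute at most 10^(85.9/10) − 3.890e+07 = 3.501e+08, i.e. 85.44 dB.
So the CNC lathe must be reduced from 88.8 to 85.44 dB: IL = 3.36 dB.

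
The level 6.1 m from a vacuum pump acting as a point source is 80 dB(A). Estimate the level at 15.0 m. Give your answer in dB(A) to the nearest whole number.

72 dB(A)

Spherical spreading from a point source gives a 20·log₁₀(r₂/r₁) drop.
L₂ = 80 − 20·log₁₀(15.0/6.1) = 80 − 7.815 = 72.18 dB(A).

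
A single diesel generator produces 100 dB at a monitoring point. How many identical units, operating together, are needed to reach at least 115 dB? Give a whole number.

N identical sources give L₁ + 10·log₁₀ N, so require 10·log₁₀ N ≥ 115 − 100 = 15.0 dB.
N ≥ 10^(15.0/10) = 31.623, so N = 32.

32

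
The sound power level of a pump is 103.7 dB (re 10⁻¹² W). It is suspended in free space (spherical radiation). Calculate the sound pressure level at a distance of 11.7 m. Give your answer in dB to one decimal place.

The power spreads over a sphere of area 4π·r², so L_p = L_w − 10·log₁₀(4π·r²).
4π·r² = 1720 m², 10·log₁₀ of that is 32.356 dB.
L_p = 103.7 − 32.356 = 71.34 dB.

71.3 dB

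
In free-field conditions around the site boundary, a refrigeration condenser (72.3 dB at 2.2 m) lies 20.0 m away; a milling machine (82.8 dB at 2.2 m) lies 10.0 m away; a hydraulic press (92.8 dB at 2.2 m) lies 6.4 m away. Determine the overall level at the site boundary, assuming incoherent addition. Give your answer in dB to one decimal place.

83.7 dB

First find each source's level at the receiver (point-source: −20·log₁₀(r/r_ref)), then combine on an intensity basis.
refrigeration condenser: 72.3 − 20·log₁₀(20.0/2.2) = 72.3 − 19.17 = 53.13 dB.
milling machine: 82.8 − 20·log₁₀(10.0/2.2) = 82.8 − 13.15 = 69.65 dB.
hydraulic press: 92.8 − 20·log₁₀(6.4/2.2) = 92.8 − 9.28 = 83.52 dB.
Σ 10^(L/10) = 2.346e+08 → L_total = 10·log₁₀(2.346e+08) = 83.70 dB.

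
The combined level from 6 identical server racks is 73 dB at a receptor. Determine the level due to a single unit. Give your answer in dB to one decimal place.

65.2 dB

Dividing the total intensity by 6 lowers the level by 10·log₁₀ 6 = 7.782 dB: L₁ = 73 − 7.782.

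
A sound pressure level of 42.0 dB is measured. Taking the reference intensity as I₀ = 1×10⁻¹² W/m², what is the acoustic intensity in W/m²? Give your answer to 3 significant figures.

1.58e-08 W/m²

L = 10·log₁₀(I/I₀) ⇒ I = I₀·10^(L/10) = 10⁻¹² × 10^4.20.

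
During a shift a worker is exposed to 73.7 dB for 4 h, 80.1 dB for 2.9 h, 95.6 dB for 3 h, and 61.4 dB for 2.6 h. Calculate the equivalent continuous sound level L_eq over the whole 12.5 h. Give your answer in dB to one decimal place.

Weight each interval's intensity by its duration and average over T = 12.5 h:
Σ tᵢ·10^(Lᵢ/10) = 4·10^(73.7/10) + 2.9·10^(80.1/10) + 3·10^(95.6/10) + 2.6·10^(61.4/10) = 1.129e+10.
L_eq = 10·log₁₀(1.129e+10/12.5) = 89.56 dB.

89.6 dB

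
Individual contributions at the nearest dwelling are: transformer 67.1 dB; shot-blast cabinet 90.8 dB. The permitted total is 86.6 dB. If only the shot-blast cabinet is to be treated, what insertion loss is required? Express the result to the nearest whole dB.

4 dB

Fixed contribution from the other source: Σ 10^(L/10) = 10^(67.1/10) = 5.129e+06 (67.10 dB).
The limit corresponds to 10^(86.6/10) = 4.571e+08; subtracting the fixed part leaves 4.520e+08 for the shot-blast cabinet, i.e. 86.55 dB.
Required insertion loss = 90.8 − 86.55 = 4.25 dB.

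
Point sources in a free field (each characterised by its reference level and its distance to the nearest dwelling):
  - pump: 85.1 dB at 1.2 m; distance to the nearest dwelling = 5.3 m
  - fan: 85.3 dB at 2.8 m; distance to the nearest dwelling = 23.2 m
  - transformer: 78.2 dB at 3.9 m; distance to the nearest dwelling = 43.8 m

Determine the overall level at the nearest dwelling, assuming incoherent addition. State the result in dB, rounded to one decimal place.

Apply inverse-square spreading to bring every level to the receiver, then sum 10^(L/10).
pump: 85.1 − 20·log₁₀(5.3/1.2) = 85.1 − 12.90 = 72.20 dB.
fan: 85.3 − 20·log₁₀(23.2/2.8) = 85.3 − 18.37 = 66.93 dB.
transformer: 78.2 − 20·log₁₀(43.8/3.9) = 78.2 − 21.01 = 57.19 dB.
Σ 10^(L/10) = 2.205e+07 → L_total = 10·log₁₀(2.205e+07) = 73.43 dB.

73.4 dB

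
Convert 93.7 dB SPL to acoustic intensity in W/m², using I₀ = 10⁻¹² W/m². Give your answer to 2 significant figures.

0.0023 W/m²

L = 10·log₁₀(I/I₀) ⇒ I = I₀·10^(L/10) = 10⁻¹² × 10^9.37.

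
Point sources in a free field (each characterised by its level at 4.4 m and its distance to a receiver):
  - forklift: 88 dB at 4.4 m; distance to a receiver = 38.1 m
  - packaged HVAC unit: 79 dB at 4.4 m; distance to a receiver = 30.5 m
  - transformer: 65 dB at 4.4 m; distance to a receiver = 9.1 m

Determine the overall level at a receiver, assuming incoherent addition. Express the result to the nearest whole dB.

Apply inverse-square spreading to bring every level to the receiver, then sum 10^(L/10).
forklift: 88 − 20·log₁₀(38.1/4.4) = 88 − 18.75 = 69.25 dB.
packaged HVAC unit: 79 − 20·log₁₀(30.5/4.4) = 79 − 16.82 = 62.18 dB.
transformer: 65 − 20·log₁₀(9.1/4.4) = 65 − 6.31 = 58.69 dB.
Σ 10^(L/10) = 1.081e+07 → L_total = 10·log₁₀(1.081e+07) = 70.34 dB.

70 dB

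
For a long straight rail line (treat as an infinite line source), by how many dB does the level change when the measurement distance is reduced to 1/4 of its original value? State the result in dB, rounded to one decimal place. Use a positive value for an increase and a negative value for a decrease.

+6.0 dB

Line-source spreading: ΔL = −10·log₁₀(r₂/r₁).
ΔL = −10·log₁₀(0.25) = +6.02 dB.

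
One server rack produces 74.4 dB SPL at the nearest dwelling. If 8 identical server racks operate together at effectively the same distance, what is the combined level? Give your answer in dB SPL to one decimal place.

83.4 dB SPL

L_total = L₁ + 10·log₁₀ N for N identical incoherent sources.
L_total = 74.4 + 10·log₁₀(8) = 74.4 + 9.031 = 83.43 dB SPL.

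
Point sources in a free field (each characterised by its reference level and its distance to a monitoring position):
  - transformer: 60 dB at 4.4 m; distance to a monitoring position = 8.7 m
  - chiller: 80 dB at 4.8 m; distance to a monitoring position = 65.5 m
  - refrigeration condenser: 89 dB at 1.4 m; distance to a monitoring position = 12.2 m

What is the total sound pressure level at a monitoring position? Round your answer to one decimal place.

First find each source's level at the receiver (point-source: −20·log₁₀(r/r_ref)), then combine on an intensity basis.
transformer: 60 − 20·log₁₀(8.7/4.4) = 60 − 5.92 = 54.08 dB.
chiller: 80 − 20·log₁₀(65.5/4.8) = 80 − 22.70 = 57.30 dB.
refrigeration condenser: 89 − 20·log₁₀(12.2/1.4) = 89 − 18.80 = 70.20 dB.
Σ 10^(L/10) = 1.125e+07 → L_total = 10·log₁₀(1.125e+07) = 70.51 dB.

70.5 dB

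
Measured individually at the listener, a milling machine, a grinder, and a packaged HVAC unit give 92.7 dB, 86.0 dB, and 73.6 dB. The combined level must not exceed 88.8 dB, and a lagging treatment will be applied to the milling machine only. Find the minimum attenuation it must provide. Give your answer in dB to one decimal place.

7.4 dB

The untreated sources together contribute 10^(86.0/10) + 10^(73.6/10) = 4.210e+08, i.e. 86.24 dB.
To meet 88.8 dB overall, the treated milling machine may contribute at most 10^(88.8/10) − 4.210e+08 = 3.376e+08, i.e. 85.28 dB.
Required insertion loss = 92.7 − 85.28 = 7.42 dB.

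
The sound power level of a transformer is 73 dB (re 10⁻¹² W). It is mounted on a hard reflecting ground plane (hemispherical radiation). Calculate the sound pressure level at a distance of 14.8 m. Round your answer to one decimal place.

41.6 dB

The power spreads over a hemisphere of area 2π·r², so L_p = L_w − 10·log₁₀(2π·r²).
2π·r² = 1376 m², 10·log₁₀ of that is 31.387 dB.
L_p = 73 − 31.387 = 41.61 dB.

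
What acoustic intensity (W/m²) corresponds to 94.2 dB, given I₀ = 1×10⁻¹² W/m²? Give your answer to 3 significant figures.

0.00263 W/m²

I = I₀·10^(L/10) = 10⁻¹² × 10^(94.2/10) = 10^(-2.580).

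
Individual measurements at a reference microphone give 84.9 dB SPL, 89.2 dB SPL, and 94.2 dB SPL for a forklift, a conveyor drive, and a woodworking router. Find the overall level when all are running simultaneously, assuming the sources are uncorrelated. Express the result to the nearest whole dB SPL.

96 dB SPL

Incoherent sources combine by intensity addition: L_total = 10·log₁₀(Σ 10^(L_i/10)).
Σ 10^(L/10) = 10^(84.9/10) + 10^(89.2/10) + 10^(94.2/10) = 3.771e+09.
L_total = 10·log₁₀(3.771e+09) = 95.76 dB SPL.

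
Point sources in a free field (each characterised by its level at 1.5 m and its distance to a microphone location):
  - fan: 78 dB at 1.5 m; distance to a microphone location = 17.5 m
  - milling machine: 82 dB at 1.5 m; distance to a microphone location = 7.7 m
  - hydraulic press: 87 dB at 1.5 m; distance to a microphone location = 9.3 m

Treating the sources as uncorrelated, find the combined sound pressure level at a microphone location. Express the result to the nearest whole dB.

73 dB

Propagate each source to the receiver with L = L_ref − 20·log₁₀(r/r_ref), then add intensities.
fan: 78 − 20·log₁₀(17.5/1.5) = 78 − 21.34 = 56.66 dB.
milling machine: 82 − 20·log₁₀(7.7/1.5) = 82 − 14.21 = 67.79 dB.
hydraulic press: 87 − 20·log₁₀(9.3/1.5) = 87 − 15.85 = 71.15 dB.
Σ 10^(L/10) = 1.952e+07 → L_total = 10·log₁₀(1.952e+07) = 72.90 dB.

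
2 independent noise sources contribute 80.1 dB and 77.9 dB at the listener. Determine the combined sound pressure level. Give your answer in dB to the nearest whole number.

For uncorrelated sources the intensities add, so convert each level to linear form, sum, and take 10·log₁₀ of the total.
Σ 10^(L/10) = 10^(80.1/10) + 10^(77.9/10) = 1.640e+08.
L_total = 10·log₁₀(1.640e+08) = 82.15 dB.

82 dB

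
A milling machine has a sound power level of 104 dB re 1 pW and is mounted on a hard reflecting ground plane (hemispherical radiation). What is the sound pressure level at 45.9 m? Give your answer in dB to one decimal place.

The power spreads over a hemisphere of area 2π·r², so L_p = L_w − 10·log₁₀(2π·r²).
2π·r² = 1.324e+04 m², 10·log₁₀ of that is 41.218 dB.
L_p = 104 − 41.218 = 62.78 dB.

62.8 dB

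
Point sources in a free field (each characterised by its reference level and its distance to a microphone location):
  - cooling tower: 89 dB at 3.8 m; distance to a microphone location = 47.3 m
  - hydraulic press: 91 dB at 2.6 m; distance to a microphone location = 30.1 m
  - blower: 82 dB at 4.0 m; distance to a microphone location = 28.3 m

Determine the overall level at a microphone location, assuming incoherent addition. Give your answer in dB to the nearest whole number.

Propagate each source to the receiver with L = L_ref − 20·log₁₀(r/r_ref), then add intensities.
cooling tower: 89 − 20·log₁₀(47.3/3.8) = 89 − 21.90 = 67.10 dB.
hydraulic press: 91 − 20·log₁₀(30.1/2.6) = 91 − 21.27 = 69.73 dB.
blower: 82 − 20·log₁₀(28.3/4.0) = 82 − 16.99 = 65.01 dB.
Σ 10^(L/10) = 1.769e+07 → L_total = 10·log₁₀(1.769e+07) = 72.48 dB.

72 dB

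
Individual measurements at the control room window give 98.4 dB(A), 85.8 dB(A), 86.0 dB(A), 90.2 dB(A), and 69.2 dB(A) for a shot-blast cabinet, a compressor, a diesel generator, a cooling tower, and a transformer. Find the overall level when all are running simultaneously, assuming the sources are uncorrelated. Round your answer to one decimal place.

Incoherent sources combine by intensity addition: L_total = 10·log₁₀(Σ 10^(L_i/10)).
Σ 10^(L/10) = 10^(98.4/10) + 10^(85.8/10) + 10^(86.0/10) + 10^(90.2/10) + 10^(69.2/10) = 8.752e+09.
L_total = 10·log₁₀(8.752e+09) = 99.42 dB(A).

99.4 dB(A)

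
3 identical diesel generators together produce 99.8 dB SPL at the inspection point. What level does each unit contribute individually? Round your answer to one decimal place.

95.0 dB SPL

3 equal contributions raise the level by 10·log₁₀ 3 = 4.771 dB, so each unit alone gives 99.8 − 4.771.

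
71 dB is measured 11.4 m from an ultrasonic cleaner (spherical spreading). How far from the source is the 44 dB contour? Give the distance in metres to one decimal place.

Point-source spreading drops the level by 20·log₁₀(r₂/r₁); inverting, r₂/r₁ = 10^(ΔL/20).
r₂ = 11.4·10^((71−44)/20) = 11.4·10^(27.0/20) = 255.21 m.

255.2 m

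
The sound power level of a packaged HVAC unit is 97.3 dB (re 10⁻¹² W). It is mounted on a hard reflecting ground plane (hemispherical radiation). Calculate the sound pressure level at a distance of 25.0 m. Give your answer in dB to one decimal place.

61.4 dB

Free-field hemispherical radiation: L_p = L_w − 10·log₁₀(2π·r²), r = 25.0 m.
2π·r² = 3927 m², 10·log₁₀ of that is 35.941 dB.
L_p = 97.3 − 35.941 = 61.36 dB.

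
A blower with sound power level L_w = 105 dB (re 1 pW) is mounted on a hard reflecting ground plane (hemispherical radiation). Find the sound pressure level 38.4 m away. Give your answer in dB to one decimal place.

65.3 dB

L_p = L_w − 10·log₁₀(2π·r²) with r = 38.4 m.
2π·r² = 9265 m², 10·log₁₀ of that is 39.668 dB.
L_p = 105 − 39.668 = 65.33 dB.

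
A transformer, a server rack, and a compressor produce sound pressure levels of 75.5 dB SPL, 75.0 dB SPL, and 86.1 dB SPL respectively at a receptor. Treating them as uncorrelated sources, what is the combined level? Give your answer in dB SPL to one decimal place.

For uncorrelated sources the intensities add, so convert each level to linear form, sum, and take 10·log₁₀ of the total.
Σ 10^(L/10) = 10^(75.5/10) + 10^(75.0/10) + 10^(86.1/10) = 4.745e+08.
L_total = 10·log₁₀(4.745e+08) = 86.76 dB SPL.

86.8 dB SPL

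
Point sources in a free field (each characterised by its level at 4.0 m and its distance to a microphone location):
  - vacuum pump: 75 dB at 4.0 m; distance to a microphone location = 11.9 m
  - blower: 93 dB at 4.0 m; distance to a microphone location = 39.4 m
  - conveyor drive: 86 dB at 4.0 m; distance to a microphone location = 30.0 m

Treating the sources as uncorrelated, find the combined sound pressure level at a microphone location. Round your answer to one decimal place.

First find each source's level at the receiver (point-source: −20·log₁₀(r/r_ref)), then combine on an intensity basis.
vacuum pump: 75 − 20·log₁₀(11.9/4.0) = 75 − 9.47 = 65.53 dB.
blower: 93 − 20·log₁₀(39.4/4.0) = 93 − 19.87 = 73.13 dB.
conveyor drive: 86 − 20·log₁₀(30.0/4.0) = 86 − 17.50 = 68.50 dB.
Σ 10^(L/10) = 3.122e+07 → L_total = 10·log₁₀(3.122e+07) = 74.94 dB.

74.9 dB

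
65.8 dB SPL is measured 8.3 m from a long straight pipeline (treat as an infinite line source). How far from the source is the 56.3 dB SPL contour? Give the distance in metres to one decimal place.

74.0 m

Line-source spreading drops the level by 10·log₁₀(r₂/r₁); inverting, r₂/r₁ = 10^(ΔL/10).
r₂ = 8.3·10^((65.8−56.3)/10) = 8.3·10^(9.5/10) = 73.97 m.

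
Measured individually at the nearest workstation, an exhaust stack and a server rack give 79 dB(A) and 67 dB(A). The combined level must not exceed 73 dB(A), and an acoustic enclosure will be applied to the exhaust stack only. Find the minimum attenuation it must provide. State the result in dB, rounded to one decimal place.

The untreated sources together contribute 10^(67/10) = 5.012e+06, i.e. 67.00 dB(A).
The limit corresponds to 10^(73/10) = 1.995e+07; subtracting the fixed part leaves 1.494e+07 for the exhaust stack, i.e. 71.74 dB(A).
So the exhaust stack must be reduced from 79 to 71.74 dB(A): IL = 7.26 dB.

7.3 dB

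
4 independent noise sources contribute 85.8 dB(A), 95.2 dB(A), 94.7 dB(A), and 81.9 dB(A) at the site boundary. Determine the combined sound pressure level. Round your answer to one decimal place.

98.3 dB(A)

For uncorrelated sources the intensities add, so convert each level to linear form, sum, and take 10·log₁₀ of the total.
Σ 10^(L/10) = 10^(85.8/10) + 10^(95.2/10) + 10^(94.7/10) + 10^(81.9/10) = 6.798e+09.
L_total = 10·log₁₀(6.798e+09) = 98.32 dB(A).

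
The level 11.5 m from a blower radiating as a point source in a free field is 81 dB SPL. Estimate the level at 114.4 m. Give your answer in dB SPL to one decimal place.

61.0 dB SPL

Spherical spreading from a point source gives a 20·log₁₀(r₂/r₁) drop.
L₂ = 81 − 20·log₁₀(114.4/11.5) = 81 − 19.955 = 61.05 dB SPL.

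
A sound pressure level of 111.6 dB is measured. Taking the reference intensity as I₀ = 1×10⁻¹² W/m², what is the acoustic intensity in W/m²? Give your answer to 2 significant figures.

0.14 W/m²

I/I₀ = 10^(111.6/10) = 1.445e+11, so I = 1.445e+11 × 10⁻¹² W/m².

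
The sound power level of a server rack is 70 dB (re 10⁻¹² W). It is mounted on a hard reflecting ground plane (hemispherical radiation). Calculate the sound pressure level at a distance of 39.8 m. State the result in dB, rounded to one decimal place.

Free-field hemispherical radiation: L_p = L_w − 10·log₁₀(2π·r²), r = 39.8 m.
2π·r² = 9953 m², 10·log₁₀ of that is 39.979 dB.
L_p = 70 − 39.979 = 30.02 dB.

30.0 dB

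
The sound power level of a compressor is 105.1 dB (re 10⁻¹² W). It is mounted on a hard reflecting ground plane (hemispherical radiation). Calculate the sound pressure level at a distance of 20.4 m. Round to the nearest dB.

L_p = L_w − 10·log₁₀(2π·r²) with r = 20.4 m.
2π·r² = 2615 m², 10·log₁₀ of that is 34.174 dB.
L_p = 105.1 − 34.174 = 70.93 dB.

71 dB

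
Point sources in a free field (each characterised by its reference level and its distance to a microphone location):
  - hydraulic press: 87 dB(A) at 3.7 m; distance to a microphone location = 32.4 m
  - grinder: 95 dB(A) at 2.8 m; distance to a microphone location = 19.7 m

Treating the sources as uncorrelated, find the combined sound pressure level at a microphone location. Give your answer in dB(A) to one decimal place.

78.5 dB(A)

Propagate each source to the receiver with L = L_ref − 20·log₁₀(r/r_ref), then add intensities.
hydraulic press: 87 − 20·log₁₀(32.4/3.7) = 87 − 18.85 = 68.15 dB(A).
grinder: 95 − 20·log₁₀(19.7/2.8) = 95 − 16.95 = 78.05 dB(A).
Σ 10^(L/10) = 7.042e+07 → L_total = 10·log₁₀(7.042e+07) = 78.48 dB(A).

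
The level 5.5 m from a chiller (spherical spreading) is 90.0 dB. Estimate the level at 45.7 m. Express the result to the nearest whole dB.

For a point source, L₂ = L₁ − 20·log₁₀(r₂/r₁).
L₂ = 90.0 − 20·log₁₀(45.7/5.5) = 90.0 − 18.391 = 71.61 dB.

72 dB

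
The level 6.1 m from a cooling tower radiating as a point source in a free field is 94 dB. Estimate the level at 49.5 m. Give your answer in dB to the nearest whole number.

76 dB

For a point source, L₂ = L₁ − 20·log₁₀(r₂/r₁).
L₂ = 94 − 20·log₁₀(49.5/6.1) = 94 − 18.186 = 75.81 dB.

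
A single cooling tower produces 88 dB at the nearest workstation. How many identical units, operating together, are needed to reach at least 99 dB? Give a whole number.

The shortfall is 99 − 88 = 11.0 dB, and N units add 10·log₁₀ N, so need 10·log₁₀ N ≥ 11.0.
N ≥ 10^(11.0/10) = 12.589, so N = 13.

13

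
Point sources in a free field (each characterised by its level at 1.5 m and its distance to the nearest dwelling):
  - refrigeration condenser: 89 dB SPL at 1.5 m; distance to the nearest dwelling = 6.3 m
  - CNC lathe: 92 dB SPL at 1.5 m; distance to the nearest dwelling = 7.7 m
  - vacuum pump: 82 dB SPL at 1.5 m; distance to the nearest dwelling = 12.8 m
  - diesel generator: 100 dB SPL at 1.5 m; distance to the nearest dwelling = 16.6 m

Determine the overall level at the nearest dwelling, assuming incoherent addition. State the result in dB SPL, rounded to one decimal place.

Apply inverse-square spreading to bring every level to the receiver, then sum 10^(L/10).
refrigeration condenser: 89 − 20·log₁₀(6.3/1.5) = 89 − 12.46 = 76.54 dB SPL.
CNC lathe: 92 − 20·log₁₀(7.7/1.5) = 92 − 14.21 = 77.79 dB SPL.
vacuum pump: 82 − 20·log₁₀(12.8/1.5) = 82 − 18.62 = 63.38 dB SPL.
diesel generator: 100 − 20·log₁₀(16.6/1.5) = 100 − 20.88 = 79.12 dB SPL.
Σ 10^(L/10) = 1.890e+08 → L_total = 10·log₁₀(1.890e+08) = 82.76 dB SPL.

82.8 dB SPL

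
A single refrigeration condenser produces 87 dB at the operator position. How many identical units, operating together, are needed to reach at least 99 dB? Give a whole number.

16

The shortfall is 99 − 87 = 12.0 dB, and N units add 10·log₁₀ N, so need 10·log₁₀ N ≥ 12.0.
N ≥ 10^(12.0/10) = 15.849, so N = 16.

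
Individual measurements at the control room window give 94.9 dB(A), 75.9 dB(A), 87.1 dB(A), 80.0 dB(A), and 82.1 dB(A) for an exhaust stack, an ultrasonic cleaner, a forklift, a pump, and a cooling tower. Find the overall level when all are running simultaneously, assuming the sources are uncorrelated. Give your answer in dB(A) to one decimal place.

Incoherent sources combine by intensity addition: L_total = 10·log₁₀(Σ 10^(L_i/10)).
Σ 10^(L/10) = 10^(94.9/10) + 10^(75.9/10) + 10^(87.1/10) + 10^(80.0/10) + 10^(82.1/10) = 3.904e+09.
L_total = 10·log₁₀(3.904e+09) = 95.92 dB(A).

95.9 dB(A)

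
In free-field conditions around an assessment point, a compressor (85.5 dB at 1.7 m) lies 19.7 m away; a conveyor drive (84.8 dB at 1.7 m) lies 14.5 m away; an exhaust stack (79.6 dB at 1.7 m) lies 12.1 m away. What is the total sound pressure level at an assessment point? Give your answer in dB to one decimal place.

First find each source's level at the receiver (point-source: −20·log₁₀(r/r_ref)), then combine on an intensity basis.
compressor: 85.5 − 20·log₁₀(19.7/1.7) = 85.5 − 21.28 = 64.22 dB.
conveyor drive: 84.8 − 20·log₁₀(14.5/1.7) = 84.8 − 18.62 = 66.18 dB.
exhaust stack: 79.6 − 20·log₁₀(12.1/1.7) = 79.6 − 17.05 = 62.55 dB.
Σ 10^(L/10) = 8.594e+06 → L_total = 10·log₁₀(8.594e+06) = 69.34 dB.

69.3 dB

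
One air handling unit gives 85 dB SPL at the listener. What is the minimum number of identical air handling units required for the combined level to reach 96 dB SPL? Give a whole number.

N identical sources give L₁ + 10·log₁₀ N, so require 10·log₁₀ N ≥ 96 − 85 = 11.0 dB.
N ≥ 10^(11.0/10) = 12.589, so N = 13.

13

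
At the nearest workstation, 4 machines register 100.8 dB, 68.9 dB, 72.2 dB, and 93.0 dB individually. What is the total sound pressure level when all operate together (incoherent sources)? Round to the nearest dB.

101 dB

Incoherent sources combine by intensity addition: L_total = 10·log₁₀(Σ 10^(L_i/10)).
Σ 10^(L/10) = 10^(100.8/10) + 10^(68.9/10) + 10^(72.2/10) + 10^(93.0/10) = 1.404e+10.
L_total = 10·log₁₀(1.404e+10) = 101.47 dB.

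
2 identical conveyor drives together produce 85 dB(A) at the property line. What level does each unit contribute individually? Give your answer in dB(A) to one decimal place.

82.0 dB(A)

For N identical incoherent sources L_total = L₁ + 10·log₁₀ N, so L₁ = 85 − 10·log₁₀(2) = 85 − 3.010.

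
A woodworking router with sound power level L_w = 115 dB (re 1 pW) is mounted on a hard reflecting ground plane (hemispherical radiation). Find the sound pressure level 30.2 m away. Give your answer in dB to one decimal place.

L_p = L_w − 10·log₁₀(2π·r²) with r = 30.2 m.
2π·r² = 5731 m², 10·log₁₀ of that is 37.582 dB.
L_p = 115 − 37.582 = 77.42 dB.

77.4 dB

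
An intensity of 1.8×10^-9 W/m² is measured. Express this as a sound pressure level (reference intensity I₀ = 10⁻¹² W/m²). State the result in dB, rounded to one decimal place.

32.6 dB

Dividing by I₀ shifts the exponent by 12: I/I₀ = 1.8×10^3.
L = 10·(0.2553 + 3) = 32.55 dB.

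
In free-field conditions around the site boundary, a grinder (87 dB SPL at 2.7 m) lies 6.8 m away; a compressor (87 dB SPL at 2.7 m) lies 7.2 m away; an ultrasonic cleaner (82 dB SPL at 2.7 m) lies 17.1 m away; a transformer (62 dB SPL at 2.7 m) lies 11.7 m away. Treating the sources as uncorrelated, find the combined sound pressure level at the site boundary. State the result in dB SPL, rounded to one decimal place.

Apply inverse-square spreading to bring every level to the receiver, then sum 10^(L/10).
grinder: 87 − 20·log₁₀(6.8/2.7) = 87 − 8.02 = 78.98 dB SPL.
compressor: 87 − 20·log₁₀(7.2/2.7) = 87 − 8.52 = 78.48 dB SPL.
ultrasonic cleaner: 82 − 20·log₁₀(17.1/2.7) = 82 − 16.03 = 65.97 dB SPL.
transformer: 62 − 20·log₁₀(11.7/2.7) = 62 − 12.74 = 49.26 dB SPL.
Σ 10^(L/10) = 1.535e+08 → L_total = 10·log₁₀(1.535e+08) = 81.86 dB SPL.

81.9 dB SPL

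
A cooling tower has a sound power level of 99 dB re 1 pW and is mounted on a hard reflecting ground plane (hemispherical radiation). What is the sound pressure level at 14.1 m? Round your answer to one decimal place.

L_p = L_w − 10·log₁₀(2π·r²) with r = 14.1 m.
2π·r² = 1249 m², 10·log₁₀ of that is 30.966 dB.
L_p = 99 − 30.966 = 68.03 dB.

68.0 dB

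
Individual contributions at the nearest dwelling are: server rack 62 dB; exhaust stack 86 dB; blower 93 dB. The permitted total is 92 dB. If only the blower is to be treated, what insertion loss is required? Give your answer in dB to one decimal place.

2.3 dB

The untreated sources together contribute 10^(62/10) + 10^(86/10) = 3.997e+08, i.e. 86.02 dB.
To meet 92 dB overall, the treated blower may contribute at most 10^(92/10) − 3.997e+08 = 1.185e+09, i.e. 90.74 dB.
So the blower must be reduced from 93 to 90.74 dB: IL = 2.26 dB.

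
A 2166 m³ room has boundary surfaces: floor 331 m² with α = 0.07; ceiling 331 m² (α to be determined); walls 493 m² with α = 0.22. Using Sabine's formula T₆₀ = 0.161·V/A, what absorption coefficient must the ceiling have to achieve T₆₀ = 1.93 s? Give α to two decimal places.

0.15

From T₆₀ = 0.161·V/A, the target T₆₀ = 1.93 s needs A = 0.161·2166/1.93 = 180.69 m².
Absorption from the other surfaces = 331·0.07 + 493·0.22 = 131.63 m², so the ceiling must supply 49.06 m² over 331 m².
α = 49.06/331 = 0.148.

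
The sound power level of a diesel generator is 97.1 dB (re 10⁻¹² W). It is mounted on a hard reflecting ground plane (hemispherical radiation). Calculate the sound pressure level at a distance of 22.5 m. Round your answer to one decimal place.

62.1 dB

Free-field hemispherical radiation: L_p = L_w − 10·log₁₀(2π·r²), r = 22.5 m.
2π·r² = 3181 m², 10·log₁₀ of that is 35.025 dB.
L_p = 97.1 − 35.025 = 62.07 dB.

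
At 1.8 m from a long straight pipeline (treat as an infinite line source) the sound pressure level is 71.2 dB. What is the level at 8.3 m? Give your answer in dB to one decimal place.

64.6 dB

Cylindrical spreading from a line source gives a 10·log₁₀(r₂/r₁) drop.
L₂ = 71.2 − 10·log₁₀(8.3/1.8) = 71.2 − 6.638 = 64.56 dB.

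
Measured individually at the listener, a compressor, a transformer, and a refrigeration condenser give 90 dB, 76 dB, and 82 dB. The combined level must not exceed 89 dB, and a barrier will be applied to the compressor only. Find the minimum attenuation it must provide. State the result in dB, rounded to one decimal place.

Fixed contribution from the other sources: Σ 10^(L/10) = 10^(76/10) + 10^(82/10) = 1.983e+08 (82.97 dB).
The limit corresponds to 10^(89/10) = 7.943e+08; subtracting the fixed part leaves 5.960e+08 for the compressor, i.e. 87.75 dB.
So the compressor must be reduced from 90 to 87.75 dB: IL = 2.25 dB.

2.2 dB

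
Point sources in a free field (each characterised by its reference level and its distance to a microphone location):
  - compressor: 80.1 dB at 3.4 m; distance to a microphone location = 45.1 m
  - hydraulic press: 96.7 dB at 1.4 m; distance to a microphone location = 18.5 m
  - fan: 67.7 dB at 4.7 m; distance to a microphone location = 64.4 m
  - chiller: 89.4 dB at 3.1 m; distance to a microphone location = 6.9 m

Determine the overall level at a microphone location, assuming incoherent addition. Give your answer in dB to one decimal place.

First find each source's level at the receiver (point-source: −20·log₁₀(r/r_ref)), then combine on an intensity basis.
compressor: 80.1 − 20·log₁₀(45.1/3.4) = 80.1 − 22.45 = 57.65 dB.
hydraulic press: 96.7 − 20·log₁₀(18.5/1.4) = 96.7 − 22.42 = 74.28 dB.
fan: 67.7 − 20·log₁₀(64.4/4.7) = 67.7 − 22.74 = 44.96 dB.
chiller: 89.4 − 20·log₁₀(6.9/3.1) = 89.4 − 6.95 = 82.45 dB.
Σ 10^(L/10) = 2.032e+08 → L_total = 10·log₁₀(2.032e+08) = 83.08 dB.

83.1 dB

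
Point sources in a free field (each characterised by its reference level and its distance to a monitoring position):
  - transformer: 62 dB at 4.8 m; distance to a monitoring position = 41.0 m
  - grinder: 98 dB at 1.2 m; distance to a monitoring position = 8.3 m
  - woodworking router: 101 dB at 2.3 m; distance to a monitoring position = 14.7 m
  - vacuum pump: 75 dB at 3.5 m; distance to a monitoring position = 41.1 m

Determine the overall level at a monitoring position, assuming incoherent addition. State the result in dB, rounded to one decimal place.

86.4 dB

Apply inverse-square spreading to bring every level to the receiver, then sum 10^(L/10).
transformer: 62 − 20·log₁₀(41.0/4.8) = 62 − 18.63 = 43.37 dB.
grinder: 98 − 20·log₁₀(8.3/1.2) = 98 − 16.80 = 81.20 dB.
woodworking router: 101 − 20·log₁₀(14.7/2.3) = 101 − 16.11 = 84.89 dB.
vacuum pump: 75 − 20·log₁₀(41.1/3.5) = 75 − 21.40 = 53.60 dB.
Σ 10^(L/10) = 4.403e+08 → L_total = 10·log₁₀(4.403e+08) = 86.44 dB.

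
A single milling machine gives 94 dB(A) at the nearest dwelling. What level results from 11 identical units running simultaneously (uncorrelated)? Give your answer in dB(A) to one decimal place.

With 11 equal, uncorrelated contributions the intensity is 11× that of one unit, giving a rise of 10·log₁₀ 11.
L_total = 94 + 10·log₁₀(11) = 94 + 10.414 = 104.41 dB(A).

104.4 dB(A)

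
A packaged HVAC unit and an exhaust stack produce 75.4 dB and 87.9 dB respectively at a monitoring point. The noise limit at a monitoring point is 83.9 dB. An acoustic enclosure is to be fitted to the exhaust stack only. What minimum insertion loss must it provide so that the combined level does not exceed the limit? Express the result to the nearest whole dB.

5 dB

Fixed contribution from the other source: Σ 10^(L/10) = 10^(75.4/10) = 3.467e+07 (75.40 dB).
To meet 83.9 dB overall, the treated exhaust stack may contribute at most 10^(83.9/10) − 3.467e+07 = 2.108e+08, i.e. 83.24 dB.
Required insertion loss = 87.9 − 83.24 = 4.66 dB.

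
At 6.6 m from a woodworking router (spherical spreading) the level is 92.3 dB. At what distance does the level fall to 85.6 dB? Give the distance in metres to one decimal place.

14.3 m

Point-source spreading drops the level by 20·log₁₀(r₂/r₁); inverting, r₂/r₁ = 10^(ΔL/20).
r₂ = 6.6·10^((92.3−85.6)/20) = 6.6·10^(6.7/20) = 14.27 m.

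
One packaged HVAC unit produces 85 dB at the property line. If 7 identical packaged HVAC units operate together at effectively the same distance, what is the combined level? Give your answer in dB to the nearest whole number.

With 7 equal, uncorrelated contributions the intensity is 7× that of one unit, giving a rise of 10·log₁₀ 7.
L_total = 85 + 10·log₁₀(7) = 85 + 8.451 = 93.45 dB.

93 dB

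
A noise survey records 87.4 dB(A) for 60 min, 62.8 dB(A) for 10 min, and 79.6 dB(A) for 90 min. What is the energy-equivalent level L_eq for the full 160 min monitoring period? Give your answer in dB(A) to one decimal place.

84.1 dB(A)

The energy average is taken in the linear domain: L_eq = 10·log₁₀[(Σ tᵢ·10^(Lᵢ/10))/T], T = 160 min.
Σ tᵢ·10^(Lᵢ/10) = 60·10^(87.4/10) + 10·10^(62.8/10) + 90·10^(79.6/10) = 4.120e+10.
L_eq = 10·log₁₀(4.120e+10/160) = 84.11 dB(A).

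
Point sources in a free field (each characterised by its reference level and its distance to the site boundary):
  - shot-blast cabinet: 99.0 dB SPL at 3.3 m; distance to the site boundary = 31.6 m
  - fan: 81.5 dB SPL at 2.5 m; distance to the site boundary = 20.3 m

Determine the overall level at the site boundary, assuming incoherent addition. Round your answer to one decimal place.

Propagate each source to the receiver with L = L_ref − 20·log₁₀(r/r_ref), then add intensities.
shot-blast cabinet: 99.0 − 20·log₁₀(31.6/3.3) = 99.0 − 19.62 = 79.38 dB SPL.
fan: 81.5 − 20·log₁₀(20.3/2.5) = 81.5 − 18.19 = 63.31 dB SPL.
Σ 10^(L/10) = 8.877e+07 → L_total = 10·log₁₀(8.877e+07) = 79.48 dB SPL.

79.5 dB SPL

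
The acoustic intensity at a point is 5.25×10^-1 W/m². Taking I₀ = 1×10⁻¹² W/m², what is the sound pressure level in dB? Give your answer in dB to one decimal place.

117.2 dB

I/I₀ = 5.25×10^-1/10⁻¹² = 5.25×10^11, and L = 10·log₁₀(I/I₀).
L = 10·(0.7202 + 11) = 117.20 dB.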